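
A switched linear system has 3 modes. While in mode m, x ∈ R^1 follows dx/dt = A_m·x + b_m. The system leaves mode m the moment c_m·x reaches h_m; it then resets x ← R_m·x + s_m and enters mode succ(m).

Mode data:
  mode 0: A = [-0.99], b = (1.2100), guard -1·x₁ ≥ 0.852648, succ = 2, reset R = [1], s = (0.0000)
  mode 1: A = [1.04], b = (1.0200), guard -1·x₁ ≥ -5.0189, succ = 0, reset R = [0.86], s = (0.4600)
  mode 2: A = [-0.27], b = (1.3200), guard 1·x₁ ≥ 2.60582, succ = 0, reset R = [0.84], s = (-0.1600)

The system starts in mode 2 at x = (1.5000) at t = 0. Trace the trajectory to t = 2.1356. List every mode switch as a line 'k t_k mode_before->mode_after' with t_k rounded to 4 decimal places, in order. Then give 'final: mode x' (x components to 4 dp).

Mode 2: guard c·x = 2.6058 hit at Δt = 1.4629 (t = 1.4629), x⁻ = (2.6058) → reset → x⁺ = (2.0289), jump to mode 0
Mode 0: flow for 0.6727 to horizon, guard not reached → x = (1.6367)

1 1.4629 2->0
final: 0 1.6367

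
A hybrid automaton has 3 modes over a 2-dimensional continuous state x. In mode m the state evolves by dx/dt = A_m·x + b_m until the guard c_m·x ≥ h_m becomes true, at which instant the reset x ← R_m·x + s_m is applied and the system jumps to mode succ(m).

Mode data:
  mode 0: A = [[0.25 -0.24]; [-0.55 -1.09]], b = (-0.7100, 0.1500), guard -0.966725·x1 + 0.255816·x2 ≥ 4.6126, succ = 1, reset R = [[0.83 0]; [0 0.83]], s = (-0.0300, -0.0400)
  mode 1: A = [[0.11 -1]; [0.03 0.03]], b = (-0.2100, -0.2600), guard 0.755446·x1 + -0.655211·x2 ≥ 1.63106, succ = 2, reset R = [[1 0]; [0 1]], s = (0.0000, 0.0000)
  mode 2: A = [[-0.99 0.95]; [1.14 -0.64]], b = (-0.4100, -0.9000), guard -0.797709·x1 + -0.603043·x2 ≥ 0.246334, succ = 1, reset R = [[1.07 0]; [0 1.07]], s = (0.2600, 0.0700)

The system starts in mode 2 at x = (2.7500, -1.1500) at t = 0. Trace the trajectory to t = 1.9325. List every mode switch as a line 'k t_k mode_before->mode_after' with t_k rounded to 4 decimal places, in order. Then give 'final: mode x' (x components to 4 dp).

1 1.5774 2->1
final: 1 0.3596 -0.4742

Mode 2: guard c·x = 0.2463 hit at Δt = 1.5774 (t = 1.5774), x⁻ = (0.0096, -0.4211) → reset → x⁺ = (0.2702, -0.3806), jump to mode 1
Mode 1: flow for 0.3551 to horizon, guard not reached → x = (0.3596, -0.4742)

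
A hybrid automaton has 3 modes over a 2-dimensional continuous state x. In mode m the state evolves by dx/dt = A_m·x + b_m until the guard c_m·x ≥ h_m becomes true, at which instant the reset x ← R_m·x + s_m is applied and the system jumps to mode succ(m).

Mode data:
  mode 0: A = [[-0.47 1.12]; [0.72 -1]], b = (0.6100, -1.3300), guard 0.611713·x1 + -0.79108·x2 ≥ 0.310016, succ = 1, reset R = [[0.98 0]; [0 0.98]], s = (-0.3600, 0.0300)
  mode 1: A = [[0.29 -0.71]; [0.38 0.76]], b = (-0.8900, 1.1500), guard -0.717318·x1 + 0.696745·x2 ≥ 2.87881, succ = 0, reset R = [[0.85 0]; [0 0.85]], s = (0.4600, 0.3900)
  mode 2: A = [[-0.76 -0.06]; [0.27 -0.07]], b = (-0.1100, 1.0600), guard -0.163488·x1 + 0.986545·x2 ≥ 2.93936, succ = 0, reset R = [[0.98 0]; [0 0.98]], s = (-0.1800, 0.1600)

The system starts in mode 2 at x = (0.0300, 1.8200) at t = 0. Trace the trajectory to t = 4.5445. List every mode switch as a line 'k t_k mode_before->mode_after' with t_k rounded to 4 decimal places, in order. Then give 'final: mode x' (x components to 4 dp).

Mode 2: guard c·x = 2.9394 hit at Δt = 1.3006 (t = 1.3006), x⁻ = (-0.2031, 2.9458) → reset → x⁺ = (-0.3790, 3.0469), jump to mode 0
Mode 0: guard c·x = 0.3100 hit at Δt = 0.9380 (t = 2.2386), x⁻ = (1.5620, 0.8160) → reset → x⁺ = (1.1708, 0.8297), jump to mode 1
Mode 1: guard c·x = 2.8788 hit at Δt = 0.8901 (t = 3.1287), x⁻ = (-0.7850, 3.3237) → reset → x⁺ = (-0.2072, 3.2151), jump to mode 0
Mode 0: guard c·x = 0.3100 hit at Δt = 0.9207 (t = 4.0494), x⁻ = (1.7935, 0.9950) → reset → x⁺ = (1.3977, 1.0051), jump to mode 1
Mode 1: flow for 0.4951 to horizon, guard not reached → x = (0.5150, 2.3920)

1 1.3006 2->0
2 2.2386 0->1
3 3.1287 1->0
4 4.0494 0->1
final: 1 0.5150 2.3920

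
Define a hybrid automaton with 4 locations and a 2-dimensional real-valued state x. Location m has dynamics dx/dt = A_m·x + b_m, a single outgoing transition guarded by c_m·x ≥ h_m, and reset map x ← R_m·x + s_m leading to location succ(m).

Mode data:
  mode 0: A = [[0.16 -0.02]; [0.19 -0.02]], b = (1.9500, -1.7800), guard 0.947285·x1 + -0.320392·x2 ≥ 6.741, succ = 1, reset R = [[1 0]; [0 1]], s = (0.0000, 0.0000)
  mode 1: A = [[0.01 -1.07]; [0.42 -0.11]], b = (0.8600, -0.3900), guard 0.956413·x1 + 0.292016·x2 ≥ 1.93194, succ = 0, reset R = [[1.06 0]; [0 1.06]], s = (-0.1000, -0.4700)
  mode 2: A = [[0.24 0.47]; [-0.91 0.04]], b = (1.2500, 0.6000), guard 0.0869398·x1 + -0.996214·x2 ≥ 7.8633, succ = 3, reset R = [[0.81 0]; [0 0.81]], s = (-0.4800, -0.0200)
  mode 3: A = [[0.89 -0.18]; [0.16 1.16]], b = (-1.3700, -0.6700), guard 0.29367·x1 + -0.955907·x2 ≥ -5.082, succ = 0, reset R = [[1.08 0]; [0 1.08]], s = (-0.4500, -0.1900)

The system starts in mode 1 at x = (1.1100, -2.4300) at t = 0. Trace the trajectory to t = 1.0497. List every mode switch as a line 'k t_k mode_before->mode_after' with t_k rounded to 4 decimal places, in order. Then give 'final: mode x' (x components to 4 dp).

1 0.4664 1->0
final: 0 4.2240 -3.3377

Mode 1: guard c·x = 1.9319 hit at Δt = 0.4664 (t = 0.4664), x⁻ = (2.6677, -2.1215) → reset → x⁺ = (2.7278, -2.7188), jump to mode 0
Mode 0: flow for 0.5833 to horizon, guard not reached → x = (4.2240, -3.3377)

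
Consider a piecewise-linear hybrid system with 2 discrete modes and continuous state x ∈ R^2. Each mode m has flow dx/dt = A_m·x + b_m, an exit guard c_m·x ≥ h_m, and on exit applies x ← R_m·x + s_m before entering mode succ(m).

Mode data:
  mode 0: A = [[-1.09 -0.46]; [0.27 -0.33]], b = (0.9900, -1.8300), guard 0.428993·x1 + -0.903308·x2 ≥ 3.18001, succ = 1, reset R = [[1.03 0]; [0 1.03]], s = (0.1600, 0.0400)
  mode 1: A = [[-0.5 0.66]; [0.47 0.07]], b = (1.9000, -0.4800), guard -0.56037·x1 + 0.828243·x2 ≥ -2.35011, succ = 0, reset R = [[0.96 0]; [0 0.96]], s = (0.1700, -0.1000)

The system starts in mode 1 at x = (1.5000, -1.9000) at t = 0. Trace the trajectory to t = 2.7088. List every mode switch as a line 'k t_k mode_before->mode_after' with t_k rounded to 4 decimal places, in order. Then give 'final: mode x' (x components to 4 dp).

1 0.5808 1->0
2 1.8411 0->1
final: 1 1.4498 -2.5666

Mode 1: guard c·x = -2.3501 hit at Δt = 0.5808 (t = 0.5808), x⁻ = (1.4562, -1.8522) → reset → x⁺ = (1.5679, -1.8782), jump to mode 0
Mode 0: guard c·x = 3.1800 hit at Δt = 1.2603 (t = 1.8411), x⁻ = (1.8268, -2.6528) → reset → x⁺ = (2.0416, -2.6924), jump to mode 1
Mode 1: flow for 0.8677 to horizon, guard not reached → x = (1.4498, -2.5666)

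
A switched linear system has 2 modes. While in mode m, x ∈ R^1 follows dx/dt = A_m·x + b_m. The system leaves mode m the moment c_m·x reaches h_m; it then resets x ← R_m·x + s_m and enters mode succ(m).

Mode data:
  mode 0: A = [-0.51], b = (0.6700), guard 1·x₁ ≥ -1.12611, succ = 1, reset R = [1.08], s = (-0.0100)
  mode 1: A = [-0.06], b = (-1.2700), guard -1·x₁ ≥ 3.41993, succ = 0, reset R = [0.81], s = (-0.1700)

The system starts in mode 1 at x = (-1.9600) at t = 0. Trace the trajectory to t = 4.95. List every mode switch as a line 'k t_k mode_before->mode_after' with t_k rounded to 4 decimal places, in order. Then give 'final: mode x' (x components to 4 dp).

1 1.3176 1->0
2 2.4076 0->1
3 4.3501 1->0
final: 0 -1.8189

Mode 1: guard c·x = 3.4199 hit at Δt = 1.3176 (t = 1.3176), x⁻ = (-3.4199) → reset → x⁺ = (-2.9401), jump to mode 0
Mode 0: guard c·x = -1.1261 hit at Δt = 1.0900 (t = 2.4076), x⁻ = (-1.1261) → reset → x⁺ = (-1.2262), jump to mode 1
Mode 1: guard c·x = 3.4199 hit at Δt = 1.9425 (t = 4.3501), x⁻ = (-3.4199) → reset → x⁺ = (-2.9401), jump to mode 0
Mode 0: flow for 0.5999 to horizon, guard not reached → x = (-1.8189)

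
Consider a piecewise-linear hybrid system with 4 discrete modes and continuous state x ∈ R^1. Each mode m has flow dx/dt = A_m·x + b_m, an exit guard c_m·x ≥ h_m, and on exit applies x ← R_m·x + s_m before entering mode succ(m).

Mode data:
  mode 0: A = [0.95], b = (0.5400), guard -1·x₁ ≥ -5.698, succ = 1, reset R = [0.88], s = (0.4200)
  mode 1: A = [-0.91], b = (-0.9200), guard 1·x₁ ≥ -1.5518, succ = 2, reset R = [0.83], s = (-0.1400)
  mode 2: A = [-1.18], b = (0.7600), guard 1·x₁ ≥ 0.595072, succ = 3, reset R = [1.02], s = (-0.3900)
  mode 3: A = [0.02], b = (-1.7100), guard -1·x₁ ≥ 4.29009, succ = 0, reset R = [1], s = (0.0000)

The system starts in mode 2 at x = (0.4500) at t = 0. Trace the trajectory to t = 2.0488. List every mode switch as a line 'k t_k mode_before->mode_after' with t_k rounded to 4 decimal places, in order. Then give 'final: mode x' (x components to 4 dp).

1 1.1665 2->3
final: 3 -1.3013

Mode 2: guard c·x = 0.5951 hit at Δt = 1.1665 (t = 1.1665), x⁻ = (0.5951) → reset → x⁺ = (0.2170), jump to mode 3
Mode 3: flow for 0.8823 to horizon, guard not reached → x = (-1.3013)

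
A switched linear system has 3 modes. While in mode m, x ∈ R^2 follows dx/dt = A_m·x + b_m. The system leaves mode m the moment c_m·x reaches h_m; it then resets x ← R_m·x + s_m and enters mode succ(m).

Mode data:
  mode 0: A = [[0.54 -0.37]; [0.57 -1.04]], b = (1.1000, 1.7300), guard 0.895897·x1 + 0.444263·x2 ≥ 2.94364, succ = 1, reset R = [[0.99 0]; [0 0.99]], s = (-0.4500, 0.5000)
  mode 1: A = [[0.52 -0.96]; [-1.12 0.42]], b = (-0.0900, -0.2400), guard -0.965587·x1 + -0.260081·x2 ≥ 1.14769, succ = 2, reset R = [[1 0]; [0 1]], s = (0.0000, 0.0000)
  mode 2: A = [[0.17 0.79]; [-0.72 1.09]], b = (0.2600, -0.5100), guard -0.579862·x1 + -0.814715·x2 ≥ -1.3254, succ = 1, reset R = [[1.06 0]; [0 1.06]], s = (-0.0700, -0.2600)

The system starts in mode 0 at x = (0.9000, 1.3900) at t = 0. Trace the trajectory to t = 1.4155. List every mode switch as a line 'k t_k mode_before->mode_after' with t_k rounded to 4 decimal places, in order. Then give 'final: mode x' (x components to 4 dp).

1 1.0406 0->1
final: 1 1.0924 2.3464

Mode 0: guard c·x = 2.9436 hit at Δt = 1.0406 (t = 1.0406), x⁻ = (2.2127, 2.1637) → reset → x⁺ = (1.7406, 2.6421), jump to mode 1
Mode 1: flow for 0.3749 to horizon, guard not reached → x = (1.0924, 2.3464)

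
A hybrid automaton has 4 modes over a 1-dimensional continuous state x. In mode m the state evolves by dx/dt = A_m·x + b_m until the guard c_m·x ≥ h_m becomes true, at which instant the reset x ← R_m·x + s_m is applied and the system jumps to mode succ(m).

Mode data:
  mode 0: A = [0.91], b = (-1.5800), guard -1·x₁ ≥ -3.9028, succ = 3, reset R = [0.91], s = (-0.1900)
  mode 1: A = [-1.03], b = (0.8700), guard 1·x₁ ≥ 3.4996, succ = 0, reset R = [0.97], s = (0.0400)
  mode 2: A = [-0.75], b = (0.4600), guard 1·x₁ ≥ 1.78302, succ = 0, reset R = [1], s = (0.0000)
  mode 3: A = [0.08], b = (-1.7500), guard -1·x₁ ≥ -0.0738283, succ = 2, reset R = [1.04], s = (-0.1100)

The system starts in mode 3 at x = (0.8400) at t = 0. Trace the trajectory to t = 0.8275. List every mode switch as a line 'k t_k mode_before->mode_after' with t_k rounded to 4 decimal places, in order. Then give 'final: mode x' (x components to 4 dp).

Mode 3: guard c·x = -0.0738 hit at Δt = 0.4472 (t = 0.4472), x⁻ = (0.0738) → reset → x⁺ = (-0.0332), jump to mode 2
Mode 2: flow for 0.3803 to horizon, guard not reached → x = (0.1272)

1 0.4472 3->2
final: 2 0.1272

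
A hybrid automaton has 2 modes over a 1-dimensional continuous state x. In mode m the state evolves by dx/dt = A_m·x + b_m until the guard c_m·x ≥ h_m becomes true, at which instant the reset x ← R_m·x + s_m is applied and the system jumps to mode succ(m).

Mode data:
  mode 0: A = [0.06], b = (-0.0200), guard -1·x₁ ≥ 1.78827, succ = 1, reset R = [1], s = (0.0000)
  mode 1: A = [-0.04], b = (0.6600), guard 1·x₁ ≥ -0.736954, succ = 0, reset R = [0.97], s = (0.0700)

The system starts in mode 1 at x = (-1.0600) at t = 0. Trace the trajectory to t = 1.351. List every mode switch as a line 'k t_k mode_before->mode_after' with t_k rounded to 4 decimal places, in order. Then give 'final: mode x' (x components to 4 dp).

Mode 1: guard c·x = -0.7370 hit at Δt = 0.4642 (t = 0.4642), x⁻ = (-0.7370) → reset → x⁺ = (-0.6448), jump to mode 0
Mode 0: flow for 0.8868 to horizon, guard not reached → x = (-0.6983)

1 0.4642 1->0
final: 0 -0.6983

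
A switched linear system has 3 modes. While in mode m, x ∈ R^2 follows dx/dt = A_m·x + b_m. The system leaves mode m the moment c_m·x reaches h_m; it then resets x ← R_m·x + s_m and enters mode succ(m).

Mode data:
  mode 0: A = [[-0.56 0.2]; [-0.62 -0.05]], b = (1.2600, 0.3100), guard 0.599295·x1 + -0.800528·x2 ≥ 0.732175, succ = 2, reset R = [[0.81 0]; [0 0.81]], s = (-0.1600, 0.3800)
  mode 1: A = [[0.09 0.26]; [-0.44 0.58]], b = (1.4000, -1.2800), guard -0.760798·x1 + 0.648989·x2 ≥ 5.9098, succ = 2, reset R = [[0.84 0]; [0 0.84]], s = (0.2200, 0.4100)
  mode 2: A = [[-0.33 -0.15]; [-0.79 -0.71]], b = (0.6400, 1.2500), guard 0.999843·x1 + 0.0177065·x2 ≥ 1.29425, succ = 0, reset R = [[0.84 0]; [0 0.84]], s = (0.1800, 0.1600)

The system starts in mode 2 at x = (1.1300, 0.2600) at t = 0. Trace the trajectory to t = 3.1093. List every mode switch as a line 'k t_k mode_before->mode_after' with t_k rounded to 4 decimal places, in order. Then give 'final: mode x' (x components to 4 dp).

1 0.8177 2->0
2 1.2285 0->2
3 2.6086 2->0
final: 0 1.5382 0.2658

Mode 2: guard c·x = 1.2942 hit at Δt = 0.8177 (t = 0.8177), x⁻ = (1.2887, 0.3225) → reset → x⁺ = (1.2625, 0.4309), jump to mode 0
Mode 0: guard c·x = 0.7322 hit at Δt = 0.4108 (t = 1.2285), x⁻ = (1.4886, 0.1998) → reset → x⁺ = (1.0458, 0.5418), jump to mode 2
Mode 2: guard c·x = 1.2942 hit at Δt = 1.3801 (t = 2.6086), x⁻ = (1.2861, 0.4741) → reset → x⁺ = (1.2603, 0.5582), jump to mode 0
Mode 0: flow for 0.5007 to horizon, guard not reached → x = (1.5382, 0.2658)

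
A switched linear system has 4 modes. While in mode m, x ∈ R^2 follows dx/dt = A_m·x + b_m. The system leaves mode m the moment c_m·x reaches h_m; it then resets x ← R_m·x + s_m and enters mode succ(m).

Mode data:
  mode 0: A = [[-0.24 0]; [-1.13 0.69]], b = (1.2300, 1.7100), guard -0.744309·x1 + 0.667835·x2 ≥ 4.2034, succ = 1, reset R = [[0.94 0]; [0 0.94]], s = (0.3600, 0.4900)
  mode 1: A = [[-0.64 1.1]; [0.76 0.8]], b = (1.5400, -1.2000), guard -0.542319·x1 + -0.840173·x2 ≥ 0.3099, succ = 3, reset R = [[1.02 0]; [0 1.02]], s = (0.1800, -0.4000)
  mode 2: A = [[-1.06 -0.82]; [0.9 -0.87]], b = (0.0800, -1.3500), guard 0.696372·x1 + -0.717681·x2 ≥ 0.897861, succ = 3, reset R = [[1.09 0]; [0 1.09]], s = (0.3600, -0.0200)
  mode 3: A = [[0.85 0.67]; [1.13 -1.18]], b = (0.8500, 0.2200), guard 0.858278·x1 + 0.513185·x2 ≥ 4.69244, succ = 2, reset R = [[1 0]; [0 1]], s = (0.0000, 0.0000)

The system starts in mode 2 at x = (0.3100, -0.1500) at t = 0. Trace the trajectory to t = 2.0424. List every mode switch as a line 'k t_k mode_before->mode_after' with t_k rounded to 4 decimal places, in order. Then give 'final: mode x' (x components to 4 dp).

1 1.1549 2->3
final: 3 2.9152 0.9644

Mode 2: guard c·x = 0.8979 hit at Δt = 1.1549 (t = 1.1549), x⁻ = (0.4730, -0.7921) → reset → x⁺ = (0.8755, -0.8834), jump to mode 3
Mode 3: flow for 0.8875 to horizon, guard not reached → x = (2.9152, 0.9644)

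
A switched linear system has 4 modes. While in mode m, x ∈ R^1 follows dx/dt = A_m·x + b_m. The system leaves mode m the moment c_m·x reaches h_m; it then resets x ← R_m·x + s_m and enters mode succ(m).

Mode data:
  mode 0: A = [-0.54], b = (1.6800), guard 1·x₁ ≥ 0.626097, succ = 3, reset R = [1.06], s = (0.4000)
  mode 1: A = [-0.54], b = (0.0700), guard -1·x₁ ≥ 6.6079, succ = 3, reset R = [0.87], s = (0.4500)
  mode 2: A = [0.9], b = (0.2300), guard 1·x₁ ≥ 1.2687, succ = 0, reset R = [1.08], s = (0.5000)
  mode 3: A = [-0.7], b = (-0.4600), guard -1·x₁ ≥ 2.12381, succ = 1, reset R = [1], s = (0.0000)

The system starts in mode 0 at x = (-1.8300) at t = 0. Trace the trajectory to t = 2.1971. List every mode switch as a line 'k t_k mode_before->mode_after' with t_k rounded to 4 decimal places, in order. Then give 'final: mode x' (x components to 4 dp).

1 1.2728 0->3
final: 3 0.2439

Mode 0: guard c·x = 0.6261 hit at Δt = 1.2728 (t = 1.2728), x⁻ = (0.6261) → reset → x⁺ = (1.0637), jump to mode 3
Mode 3: flow for 0.9243 to horizon, guard not reached → x = (0.2439)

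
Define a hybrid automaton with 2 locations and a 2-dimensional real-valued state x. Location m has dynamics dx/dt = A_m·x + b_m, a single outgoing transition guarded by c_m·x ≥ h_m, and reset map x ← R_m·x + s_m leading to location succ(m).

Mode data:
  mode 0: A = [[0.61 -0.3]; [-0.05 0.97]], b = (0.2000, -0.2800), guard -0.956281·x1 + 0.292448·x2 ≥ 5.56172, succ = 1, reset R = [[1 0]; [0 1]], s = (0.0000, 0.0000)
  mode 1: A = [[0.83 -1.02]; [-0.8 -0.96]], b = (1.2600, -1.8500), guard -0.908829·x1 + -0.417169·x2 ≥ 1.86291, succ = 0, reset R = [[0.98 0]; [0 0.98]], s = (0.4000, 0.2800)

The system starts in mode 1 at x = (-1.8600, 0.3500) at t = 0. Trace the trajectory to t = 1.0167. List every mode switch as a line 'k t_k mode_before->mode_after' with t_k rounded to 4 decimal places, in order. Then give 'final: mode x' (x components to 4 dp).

1 0.4095 1->0
final: 0 -2.3932 0.6213

Mode 1: guard c·x = 1.8629 hit at Δt = 0.4095 (t = 0.4095), x⁻ = (-2.1191, 0.1509) → reset → x⁺ = (-1.6767, 0.4279), jump to mode 0
Mode 0: flow for 0.6072 to horizon, guard not reached → x = (-2.3932, 0.6213)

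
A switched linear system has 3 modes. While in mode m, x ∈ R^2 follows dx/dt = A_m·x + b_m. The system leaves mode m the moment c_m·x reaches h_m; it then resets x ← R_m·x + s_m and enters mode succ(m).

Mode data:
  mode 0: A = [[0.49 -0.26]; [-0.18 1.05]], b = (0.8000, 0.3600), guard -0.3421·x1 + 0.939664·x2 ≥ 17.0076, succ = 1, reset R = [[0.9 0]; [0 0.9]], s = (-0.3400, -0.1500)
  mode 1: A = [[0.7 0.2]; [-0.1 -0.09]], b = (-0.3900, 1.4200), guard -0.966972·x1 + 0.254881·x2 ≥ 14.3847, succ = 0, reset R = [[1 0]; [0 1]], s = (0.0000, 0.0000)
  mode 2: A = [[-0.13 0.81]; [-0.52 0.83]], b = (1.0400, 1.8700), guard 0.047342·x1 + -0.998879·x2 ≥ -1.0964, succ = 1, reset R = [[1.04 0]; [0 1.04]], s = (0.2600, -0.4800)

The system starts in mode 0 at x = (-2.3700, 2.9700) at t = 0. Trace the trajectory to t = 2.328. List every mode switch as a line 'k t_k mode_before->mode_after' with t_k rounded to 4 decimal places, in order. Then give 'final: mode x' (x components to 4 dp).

Mode 0: guard c·x = 17.0076 hit at Δt = 1.3772 (t = 1.3772), x⁻ = (-6.7041, 15.6589) → reset → x⁺ = (-6.3737, 13.9430), jump to mode 1
Mode 1: flow for 0.9508 to horizon, guard not reached → x = (-9.0631, 14.7863)

1 1.3772 0->1
final: 1 -9.0631 14.7863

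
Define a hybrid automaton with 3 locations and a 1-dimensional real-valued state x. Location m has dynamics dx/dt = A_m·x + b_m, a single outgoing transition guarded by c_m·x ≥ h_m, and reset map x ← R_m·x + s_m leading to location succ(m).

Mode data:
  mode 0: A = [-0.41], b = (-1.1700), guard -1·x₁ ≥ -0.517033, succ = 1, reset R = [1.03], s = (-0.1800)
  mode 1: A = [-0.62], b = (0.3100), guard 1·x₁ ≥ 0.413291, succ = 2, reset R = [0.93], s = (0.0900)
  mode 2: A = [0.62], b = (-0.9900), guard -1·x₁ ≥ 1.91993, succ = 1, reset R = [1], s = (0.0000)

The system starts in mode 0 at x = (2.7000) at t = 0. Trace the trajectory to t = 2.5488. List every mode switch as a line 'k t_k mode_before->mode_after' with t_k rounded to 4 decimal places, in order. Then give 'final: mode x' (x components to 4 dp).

Mode 0: guard c·x = -0.5170 hit at Δt = 1.2179 (t = 1.2179), x⁻ = (0.5170) → reset → x⁺ = (0.3525), jump to mode 1
Mode 1: guard c·x = 0.4133 hit at Δt = 0.8564 (t = 2.0743), x⁻ = (0.4133) → reset → x⁺ = (0.4744), jump to mode 2
Mode 2: flow for 0.4745 to horizon, guard not reached → x = (0.0905)

1 1.2179 0->1
2 2.0743 1->2
final: 2 0.0905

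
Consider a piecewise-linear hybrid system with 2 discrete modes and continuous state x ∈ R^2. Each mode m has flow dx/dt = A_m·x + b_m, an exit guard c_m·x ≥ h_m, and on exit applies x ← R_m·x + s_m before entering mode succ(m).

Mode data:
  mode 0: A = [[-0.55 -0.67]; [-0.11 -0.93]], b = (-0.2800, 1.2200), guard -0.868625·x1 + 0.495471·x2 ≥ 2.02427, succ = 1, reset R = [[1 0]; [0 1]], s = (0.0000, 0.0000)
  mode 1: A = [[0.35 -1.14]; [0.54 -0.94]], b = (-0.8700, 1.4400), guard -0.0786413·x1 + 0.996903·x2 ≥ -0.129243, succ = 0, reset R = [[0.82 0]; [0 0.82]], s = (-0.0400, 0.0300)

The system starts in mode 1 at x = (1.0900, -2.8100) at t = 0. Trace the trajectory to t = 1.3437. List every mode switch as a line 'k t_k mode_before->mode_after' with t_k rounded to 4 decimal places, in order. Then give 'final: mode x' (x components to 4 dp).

Mode 1: guard c·x = -0.1292 hit at Δt = 0.7988 (t = 0.7988), x⁻ = (2.0181, 0.0296) → reset → x⁺ = (1.6148, 0.0542), jump to mode 0
Mode 0: flow for 0.5449 to horizon, guard not reached → x = (0.9699, 0.4948)

1 0.7988 1->0
final: 0 0.9699 0.4948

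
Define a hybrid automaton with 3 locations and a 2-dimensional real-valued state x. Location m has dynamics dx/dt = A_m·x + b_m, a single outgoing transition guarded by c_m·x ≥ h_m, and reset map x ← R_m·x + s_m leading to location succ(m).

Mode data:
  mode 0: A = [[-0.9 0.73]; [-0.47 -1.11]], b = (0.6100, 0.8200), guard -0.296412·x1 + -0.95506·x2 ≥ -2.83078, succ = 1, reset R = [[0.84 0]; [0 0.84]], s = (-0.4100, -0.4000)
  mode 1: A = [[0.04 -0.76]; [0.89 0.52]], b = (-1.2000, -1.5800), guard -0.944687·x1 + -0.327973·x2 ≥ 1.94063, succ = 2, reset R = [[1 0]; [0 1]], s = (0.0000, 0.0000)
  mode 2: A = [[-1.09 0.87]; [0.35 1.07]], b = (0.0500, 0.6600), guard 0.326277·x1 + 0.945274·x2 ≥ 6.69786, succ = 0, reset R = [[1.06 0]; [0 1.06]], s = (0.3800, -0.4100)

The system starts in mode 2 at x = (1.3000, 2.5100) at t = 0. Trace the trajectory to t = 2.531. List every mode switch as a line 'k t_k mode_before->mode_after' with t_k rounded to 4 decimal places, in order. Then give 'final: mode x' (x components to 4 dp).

1 0.6546 2->0
2 1.5203 0->1
final: 1 -0.0255 1.5127

Mode 2: guard c·x = 6.6979 hit at Δt = 0.6546 (t = 0.6546), x⁻ = (2.4355, 6.2450) → reset → x⁺ = (2.9616, 6.2097), jump to mode 0
Mode 0: guard c·x = -2.8308 hit at Δt = 0.8657 (t = 1.5203), x⁻ = (3.2551, 1.9537) → reset → x⁺ = (2.3243, 1.2411), jump to mode 1
Mode 1: flow for 1.0107 to horizon, guard not reached → x = (-0.0255, 1.5127)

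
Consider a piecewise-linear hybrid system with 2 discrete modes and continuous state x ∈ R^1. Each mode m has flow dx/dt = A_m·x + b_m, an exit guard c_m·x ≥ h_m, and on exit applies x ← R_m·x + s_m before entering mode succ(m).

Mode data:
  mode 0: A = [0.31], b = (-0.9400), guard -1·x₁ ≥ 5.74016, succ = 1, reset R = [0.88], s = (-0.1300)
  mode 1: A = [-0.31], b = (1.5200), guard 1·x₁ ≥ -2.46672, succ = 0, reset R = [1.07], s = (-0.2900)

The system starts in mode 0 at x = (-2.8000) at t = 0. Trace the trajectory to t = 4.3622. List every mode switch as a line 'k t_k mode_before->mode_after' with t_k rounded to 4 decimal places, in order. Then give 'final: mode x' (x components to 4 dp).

1 1.3168 0->1
2 2.3284 1->0
3 3.5744 0->1
final: 1 -2.9962

Mode 0: guard c·x = 5.7402 hit at Δt = 1.3168 (t = 1.3168), x⁻ = (-5.7402) → reset → x⁺ = (-5.1813), jump to mode 1
Mode 1: guard c·x = -2.4667 hit at Δt = 1.0116 (t = 2.3284), x⁻ = (-2.4667) → reset → x⁺ = (-2.9294), jump to mode 0
Mode 0: guard c·x = 5.7402 hit at Δt = 1.2460 (t = 3.5744), x⁻ = (-5.7402) → reset → x⁺ = (-5.1813), jump to mode 1
Mode 1: flow for 0.7878 to horizon, guard not reached → x = (-2.9962)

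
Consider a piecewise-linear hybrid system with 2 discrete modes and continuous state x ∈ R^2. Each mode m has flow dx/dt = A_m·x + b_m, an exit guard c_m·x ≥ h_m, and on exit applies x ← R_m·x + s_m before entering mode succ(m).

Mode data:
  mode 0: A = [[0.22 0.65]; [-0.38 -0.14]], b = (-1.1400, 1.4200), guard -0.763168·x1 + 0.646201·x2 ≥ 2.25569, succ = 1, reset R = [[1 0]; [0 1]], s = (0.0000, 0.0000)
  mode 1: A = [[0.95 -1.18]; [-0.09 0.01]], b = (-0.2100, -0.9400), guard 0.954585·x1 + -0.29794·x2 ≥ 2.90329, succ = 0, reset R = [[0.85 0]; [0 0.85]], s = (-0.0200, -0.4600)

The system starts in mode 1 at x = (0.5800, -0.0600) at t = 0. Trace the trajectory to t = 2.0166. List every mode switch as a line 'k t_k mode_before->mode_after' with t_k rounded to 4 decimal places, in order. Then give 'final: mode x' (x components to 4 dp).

1 1.1523 1->0
final: 0 0.8857 -0.6900

Mode 1: guard c·x = 2.9033 hit at Δt = 1.1523 (t = 1.1523), x⁻ = (2.6405, -1.2846) → reset → x⁺ = (2.2244, -1.5519), jump to mode 0
Mode 0: flow for 0.8643 to horizon, guard not reached → x = (0.8857, -0.6900)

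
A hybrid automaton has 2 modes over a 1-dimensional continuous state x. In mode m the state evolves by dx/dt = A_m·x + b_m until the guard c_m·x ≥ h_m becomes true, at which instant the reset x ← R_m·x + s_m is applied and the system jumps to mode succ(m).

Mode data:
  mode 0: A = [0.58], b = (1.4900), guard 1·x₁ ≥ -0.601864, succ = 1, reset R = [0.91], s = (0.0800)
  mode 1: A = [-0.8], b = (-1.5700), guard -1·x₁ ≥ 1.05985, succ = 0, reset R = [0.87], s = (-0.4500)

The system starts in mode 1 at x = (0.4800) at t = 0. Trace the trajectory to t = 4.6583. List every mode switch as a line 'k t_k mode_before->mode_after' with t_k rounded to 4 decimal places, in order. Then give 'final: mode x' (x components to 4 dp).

1 1.2443 1->0
2 2.1009 0->1
3 2.7314 1->0
4 3.5880 0->1
5 4.2185 1->0
final: 0 -1.0243

Mode 1: guard c·x = 1.0598 hit at Δt = 1.2443 (t = 1.2443), x⁻ = (-1.0599) → reset → x⁺ = (-1.3721), jump to mode 0
Mode 0: guard c·x = -0.6019 hit at Δt = 0.8566 (t = 2.1009), x⁻ = (-0.6019) → reset → x⁺ = (-0.4677), jump to mode 1
Mode 1: guard c·x = 1.0598 hit at Δt = 0.6305 (t = 2.7314), x⁻ = (-1.0598) → reset → x⁺ = (-1.3721), jump to mode 0
Mode 0: guard c·x = -0.6019 hit at Δt = 0.8566 (t = 3.5880), x⁻ = (-0.6019) → reset → x⁺ = (-0.4677), jump to mode 1
Mode 1: guard c·x = 1.0598 hit at Δt = 0.6305 (t = 4.2185), x⁻ = (-1.0598) → reset → x⁺ = (-1.3721), jump to mode 0
Mode 0: flow for 0.4398 to horizon, guard not reached → x = (-1.0243)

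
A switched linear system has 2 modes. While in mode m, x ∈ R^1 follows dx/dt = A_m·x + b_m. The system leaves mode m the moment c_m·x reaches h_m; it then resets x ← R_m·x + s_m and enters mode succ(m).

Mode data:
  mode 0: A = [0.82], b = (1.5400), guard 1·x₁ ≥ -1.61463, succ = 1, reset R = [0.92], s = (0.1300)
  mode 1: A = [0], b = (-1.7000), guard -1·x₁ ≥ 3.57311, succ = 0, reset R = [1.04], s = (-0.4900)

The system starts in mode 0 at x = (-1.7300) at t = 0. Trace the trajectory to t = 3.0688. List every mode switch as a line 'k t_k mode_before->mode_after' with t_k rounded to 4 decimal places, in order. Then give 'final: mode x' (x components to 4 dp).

1 0.7027 0->1
2 2.0072 1->0
final: 0 -7.4376

Mode 0: guard c·x = -1.6146 hit at Δt = 0.7027 (t = 0.7027), x⁻ = (-1.6146) → reset → x⁺ = (-1.3555), jump to mode 1
Mode 1: guard c·x = 3.5731 hit at Δt = 1.3045 (t = 2.0072), x⁻ = (-3.5731) → reset → x⁺ = (-4.2060), jump to mode 0
Mode 0: flow for 1.0616 to horizon, guard not reached → x = (-7.4376)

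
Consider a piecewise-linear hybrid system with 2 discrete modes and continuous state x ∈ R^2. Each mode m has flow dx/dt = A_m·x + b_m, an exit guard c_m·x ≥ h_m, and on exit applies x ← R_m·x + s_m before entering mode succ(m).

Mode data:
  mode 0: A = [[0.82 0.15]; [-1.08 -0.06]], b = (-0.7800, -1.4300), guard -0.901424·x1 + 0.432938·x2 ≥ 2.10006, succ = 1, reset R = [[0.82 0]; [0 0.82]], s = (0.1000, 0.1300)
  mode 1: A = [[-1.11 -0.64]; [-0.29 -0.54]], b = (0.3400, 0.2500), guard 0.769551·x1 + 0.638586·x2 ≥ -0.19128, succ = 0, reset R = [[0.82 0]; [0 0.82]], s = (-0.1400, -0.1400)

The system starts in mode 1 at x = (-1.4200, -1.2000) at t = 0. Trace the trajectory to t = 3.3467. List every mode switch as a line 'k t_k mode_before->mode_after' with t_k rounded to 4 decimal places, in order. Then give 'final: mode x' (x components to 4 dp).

1 1.0953 1->0
2 2.4788 0->1
final: 1 -0.5870 0.1486

Mode 1: guard c·x = -0.1913 hit at Δt = 1.0953 (t = 1.0953), x⁻ = (0.0459, -0.3549) → reset → x⁺ = (-0.1024, -0.4310), jump to mode 0
Mode 0: guard c·x = 2.1001 hit at Δt = 1.3835 (t = 2.4788), x⁻ = (-2.6414, -0.6489) → reset → x⁺ = (-2.0659, -0.4021), jump to mode 1
Mode 1: flow for 0.8679 to horizon, guard not reached → x = (-0.5870, 0.1486)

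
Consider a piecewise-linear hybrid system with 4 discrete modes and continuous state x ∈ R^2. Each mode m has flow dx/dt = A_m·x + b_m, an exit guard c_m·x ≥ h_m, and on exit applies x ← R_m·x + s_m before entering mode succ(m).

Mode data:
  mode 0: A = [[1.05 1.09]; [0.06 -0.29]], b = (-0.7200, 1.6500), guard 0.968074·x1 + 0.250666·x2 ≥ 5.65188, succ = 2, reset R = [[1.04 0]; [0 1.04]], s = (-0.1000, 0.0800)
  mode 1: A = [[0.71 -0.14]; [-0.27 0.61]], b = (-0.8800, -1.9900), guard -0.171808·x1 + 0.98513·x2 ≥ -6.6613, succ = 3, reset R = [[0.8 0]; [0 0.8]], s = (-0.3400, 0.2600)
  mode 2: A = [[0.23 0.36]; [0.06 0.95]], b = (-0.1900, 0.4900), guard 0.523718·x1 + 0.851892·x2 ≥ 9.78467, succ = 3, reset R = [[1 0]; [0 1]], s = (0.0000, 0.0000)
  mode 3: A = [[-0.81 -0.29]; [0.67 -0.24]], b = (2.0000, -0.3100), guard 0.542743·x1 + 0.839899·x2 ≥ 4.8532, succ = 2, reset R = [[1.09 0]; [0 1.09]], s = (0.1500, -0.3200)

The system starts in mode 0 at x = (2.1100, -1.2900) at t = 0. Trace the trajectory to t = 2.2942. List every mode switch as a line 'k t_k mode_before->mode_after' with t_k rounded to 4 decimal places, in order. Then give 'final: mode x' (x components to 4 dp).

1 1.3295 0->2
final: 2 7.8803 4.6000

Mode 0: guard c·x = 5.6519 hit at Δt = 1.3295 (t = 1.3295), x⁻ = (5.5383, 1.1586) → reset → x⁺ = (5.6598, 1.2849), jump to mode 2
Mode 2: flow for 0.9647 to horizon, guard not reached → x = (7.8803, 4.6000)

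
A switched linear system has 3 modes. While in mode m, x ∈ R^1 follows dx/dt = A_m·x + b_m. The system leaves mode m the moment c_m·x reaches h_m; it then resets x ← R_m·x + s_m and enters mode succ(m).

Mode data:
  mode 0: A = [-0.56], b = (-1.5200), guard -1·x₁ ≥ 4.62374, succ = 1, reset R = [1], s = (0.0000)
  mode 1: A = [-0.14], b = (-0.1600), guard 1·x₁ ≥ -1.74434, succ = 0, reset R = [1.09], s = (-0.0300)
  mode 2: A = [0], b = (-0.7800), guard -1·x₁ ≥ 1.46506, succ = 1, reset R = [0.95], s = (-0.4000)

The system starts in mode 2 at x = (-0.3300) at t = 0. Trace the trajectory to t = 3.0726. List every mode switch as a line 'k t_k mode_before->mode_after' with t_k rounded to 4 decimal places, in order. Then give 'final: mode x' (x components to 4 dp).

1 1.4552 2->1
2 1.9978 1->0
final: 0 -2.2854

Mode 2: guard c·x = 1.4651 hit at Δt = 1.4552 (t = 1.4552), x⁻ = (-1.4651) → reset → x⁺ = (-1.7918), jump to mode 1
Mode 1: guard c·x = -1.7443 hit at Δt = 0.5426 (t = 1.9978), x⁻ = (-1.7443) → reset → x⁺ = (-1.9313), jump to mode 0
Mode 0: flow for 1.0748 to horizon, guard not reached → x = (-2.2854)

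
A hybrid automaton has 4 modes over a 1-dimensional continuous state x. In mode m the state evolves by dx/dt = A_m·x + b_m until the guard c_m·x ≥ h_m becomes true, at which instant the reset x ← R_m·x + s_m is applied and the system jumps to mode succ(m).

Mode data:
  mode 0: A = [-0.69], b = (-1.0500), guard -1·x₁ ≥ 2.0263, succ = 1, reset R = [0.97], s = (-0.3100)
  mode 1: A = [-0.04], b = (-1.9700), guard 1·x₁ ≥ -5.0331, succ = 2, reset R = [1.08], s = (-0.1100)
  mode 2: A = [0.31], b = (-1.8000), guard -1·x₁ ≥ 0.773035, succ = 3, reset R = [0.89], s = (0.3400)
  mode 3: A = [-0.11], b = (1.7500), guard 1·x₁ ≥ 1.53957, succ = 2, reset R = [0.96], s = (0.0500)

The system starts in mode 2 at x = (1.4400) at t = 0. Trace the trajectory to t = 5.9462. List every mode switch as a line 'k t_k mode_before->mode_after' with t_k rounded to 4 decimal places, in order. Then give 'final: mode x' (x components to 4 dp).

1 1.3226 2->3
2 2.4446 3->2
3 3.8329 2->3
4 4.9549 3->2
final: 2 -0.0113

Mode 2: guard c·x = 0.7730 hit at Δt = 1.3226 (t = 1.3226), x⁻ = (-0.7730) → reset → x⁺ = (-0.3480), jump to mode 3
Mode 3: guard c·x = 1.5396 hit at Δt = 1.1220 (t = 2.4446), x⁻ = (1.5396) → reset → x⁺ = (1.5280), jump to mode 2
Mode 2: guard c·x = 0.7730 hit at Δt = 1.3883 (t = 3.8329), x⁻ = (-0.7730) → reset → x⁺ = (-0.3480), jump to mode 3
Mode 3: guard c·x = 1.5396 hit at Δt = 1.1220 (t = 4.9549), x⁻ = (1.5396) → reset → x⁺ = (1.5280), jump to mode 2
Mode 2: flow for 0.9913 to horizon, guard not reached → x = (-0.0113)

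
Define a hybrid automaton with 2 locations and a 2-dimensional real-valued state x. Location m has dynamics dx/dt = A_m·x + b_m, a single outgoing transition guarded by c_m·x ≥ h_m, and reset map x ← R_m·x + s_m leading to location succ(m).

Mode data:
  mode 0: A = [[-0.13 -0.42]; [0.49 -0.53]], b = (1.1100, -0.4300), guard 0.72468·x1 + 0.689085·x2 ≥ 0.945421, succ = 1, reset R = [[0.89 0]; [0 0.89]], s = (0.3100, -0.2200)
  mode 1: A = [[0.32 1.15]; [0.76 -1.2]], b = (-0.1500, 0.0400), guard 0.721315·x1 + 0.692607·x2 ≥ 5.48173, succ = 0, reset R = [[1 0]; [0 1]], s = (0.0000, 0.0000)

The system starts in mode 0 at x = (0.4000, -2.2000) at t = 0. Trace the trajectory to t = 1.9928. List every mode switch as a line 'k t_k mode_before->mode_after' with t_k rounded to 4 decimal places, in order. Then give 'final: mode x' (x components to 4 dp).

1 1.1333 0->1
final: 1 2.6833 0.6071

Mode 0: guard c·x = 0.9454 hit at Δt = 1.1333 (t = 1.1333), x⁻ = (2.2167, -0.9592) → reset → x⁺ = (2.2828, -1.0737), jump to mode 1
Mode 1: flow for 0.8595 to horizon, guard not reached → x = (2.6833, 0.6071)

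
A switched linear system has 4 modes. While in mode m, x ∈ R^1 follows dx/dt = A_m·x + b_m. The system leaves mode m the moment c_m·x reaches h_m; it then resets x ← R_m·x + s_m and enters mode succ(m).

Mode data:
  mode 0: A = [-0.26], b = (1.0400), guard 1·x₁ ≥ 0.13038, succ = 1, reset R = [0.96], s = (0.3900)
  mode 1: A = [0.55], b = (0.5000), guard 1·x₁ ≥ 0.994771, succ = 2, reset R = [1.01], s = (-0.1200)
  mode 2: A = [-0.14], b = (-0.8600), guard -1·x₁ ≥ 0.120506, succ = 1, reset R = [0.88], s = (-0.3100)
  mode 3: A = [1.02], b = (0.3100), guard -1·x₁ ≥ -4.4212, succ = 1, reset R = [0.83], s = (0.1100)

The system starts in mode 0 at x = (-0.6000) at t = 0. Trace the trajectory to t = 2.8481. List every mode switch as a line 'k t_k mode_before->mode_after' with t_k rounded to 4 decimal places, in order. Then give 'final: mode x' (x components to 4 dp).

Mode 0: guard c·x = 0.1304 hit at Δt = 0.6650 (t = 0.6650), x⁻ = (0.1304) → reset → x⁺ = (0.5152), jump to mode 1
Mode 1: guard c·x = 0.9948 hit at Δt = 0.5277 (t = 1.1927), x⁻ = (0.9948) → reset → x⁺ = (0.8847), jump to mode 2
Mode 2: guard c·x = 0.1205 hit at Δt = 1.1026 (t = 2.2953), x⁻ = (-0.1205) → reset → x⁺ = (-0.4160), jump to mode 1
Mode 1: flow for 0.5528 to horizon, guard not reached → x = (-0.2409)

1 0.6650 0->1
2 1.1927 1->2
3 2.2953 2->1
final: 1 -0.2409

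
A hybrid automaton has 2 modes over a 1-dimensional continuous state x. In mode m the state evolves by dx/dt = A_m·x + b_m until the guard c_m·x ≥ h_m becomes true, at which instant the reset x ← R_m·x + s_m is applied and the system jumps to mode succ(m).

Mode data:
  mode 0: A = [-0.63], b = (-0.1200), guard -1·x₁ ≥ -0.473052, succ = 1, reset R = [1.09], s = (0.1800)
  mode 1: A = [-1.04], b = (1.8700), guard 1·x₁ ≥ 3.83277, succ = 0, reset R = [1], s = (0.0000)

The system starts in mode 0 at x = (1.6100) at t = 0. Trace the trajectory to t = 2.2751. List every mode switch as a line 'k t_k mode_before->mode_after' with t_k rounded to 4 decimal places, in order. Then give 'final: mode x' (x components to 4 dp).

Mode 0: guard c·x = -0.4731 hit at Δt = 1.5845 (t = 1.5845), x⁻ = (0.4731) → reset → x⁺ = (0.6956), jump to mode 1
Mode 1: flow for 0.6906 to horizon, guard not reached → x = (1.2605)

1 1.5845 0->1
final: 1 1.2605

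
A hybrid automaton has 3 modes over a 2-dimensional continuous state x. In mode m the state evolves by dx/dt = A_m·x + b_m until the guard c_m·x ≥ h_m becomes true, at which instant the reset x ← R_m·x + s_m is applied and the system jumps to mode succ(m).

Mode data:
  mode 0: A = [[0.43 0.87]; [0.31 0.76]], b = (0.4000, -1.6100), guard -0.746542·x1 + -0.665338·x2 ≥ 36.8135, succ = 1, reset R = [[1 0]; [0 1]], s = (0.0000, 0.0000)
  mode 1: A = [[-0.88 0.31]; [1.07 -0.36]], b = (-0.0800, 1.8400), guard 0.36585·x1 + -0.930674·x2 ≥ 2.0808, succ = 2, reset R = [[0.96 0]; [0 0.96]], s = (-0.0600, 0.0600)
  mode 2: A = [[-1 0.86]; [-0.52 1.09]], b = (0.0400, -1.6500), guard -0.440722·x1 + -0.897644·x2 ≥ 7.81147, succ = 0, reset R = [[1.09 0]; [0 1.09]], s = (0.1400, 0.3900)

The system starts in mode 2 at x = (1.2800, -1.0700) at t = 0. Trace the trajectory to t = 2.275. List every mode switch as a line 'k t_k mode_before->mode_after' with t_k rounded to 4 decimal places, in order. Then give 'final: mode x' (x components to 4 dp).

1 1.1481 2->0
final: 0 -21.3707 -26.1323

Mode 2: guard c·x = 7.8115 hit at Δt = 1.1481 (t = 1.1481), x⁻ = (-2.1862, -7.6288) → reset → x⁺ = (-2.2429, -7.9254), jump to mode 0
Mode 0: flow for 1.1269 to horizon, guard not reached → x = (-21.3707, -26.1323)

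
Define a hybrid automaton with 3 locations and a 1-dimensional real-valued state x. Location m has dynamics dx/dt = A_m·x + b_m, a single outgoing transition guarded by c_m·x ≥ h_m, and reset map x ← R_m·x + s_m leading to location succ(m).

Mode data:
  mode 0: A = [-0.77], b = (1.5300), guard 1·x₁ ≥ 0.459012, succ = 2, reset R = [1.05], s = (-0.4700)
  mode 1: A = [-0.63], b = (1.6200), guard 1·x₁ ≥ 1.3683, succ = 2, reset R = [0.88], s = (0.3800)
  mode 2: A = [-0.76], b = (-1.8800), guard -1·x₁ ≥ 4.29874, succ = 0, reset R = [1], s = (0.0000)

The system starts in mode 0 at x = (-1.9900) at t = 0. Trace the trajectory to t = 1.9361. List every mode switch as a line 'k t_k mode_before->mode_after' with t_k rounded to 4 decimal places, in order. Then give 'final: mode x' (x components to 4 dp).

1 1.2423 0->2
final: 2 -1.0066

Mode 0: guard c·x = 0.4590 hit at Δt = 1.2423 (t = 1.2423), x⁻ = (0.4590) → reset → x⁺ = (0.0120), jump to mode 2
Mode 2: flow for 0.6938 to horizon, guard not reached → x = (-1.0066)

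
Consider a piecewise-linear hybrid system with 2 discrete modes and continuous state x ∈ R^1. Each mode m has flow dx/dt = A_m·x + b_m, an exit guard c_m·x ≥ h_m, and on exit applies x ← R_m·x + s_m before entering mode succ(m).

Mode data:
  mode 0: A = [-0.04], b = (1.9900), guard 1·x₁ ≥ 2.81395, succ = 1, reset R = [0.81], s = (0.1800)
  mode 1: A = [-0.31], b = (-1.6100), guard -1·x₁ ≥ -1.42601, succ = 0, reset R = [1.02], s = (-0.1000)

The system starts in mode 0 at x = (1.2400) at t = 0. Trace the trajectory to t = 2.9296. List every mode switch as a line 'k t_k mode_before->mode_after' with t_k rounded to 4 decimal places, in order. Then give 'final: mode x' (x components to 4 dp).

Mode 0: guard c·x = 2.8140 hit at Δt = 0.8246 (t = 0.8246), x⁻ = (2.8139) → reset → x⁺ = (2.4593), jump to mode 1
Mode 1: guard c·x = -1.4260 hit at Δt = 0.4679 (t = 1.2925), x⁻ = (1.4260) → reset → x⁺ = (1.3545), jump to mode 0
Mode 0: guard c·x = 2.8140 hit at Δt = 0.7655 (t = 2.0580), x⁻ = (2.8140) → reset → x⁺ = (2.4593), jump to mode 1
Mode 1: guard c·x = -1.4260 hit at Δt = 0.4679 (t = 2.5259), x⁻ = (1.4260) → reset → x⁺ = (1.3545), jump to mode 0
Mode 0: flow for 0.4037 to horizon, guard not reached → x = (2.1297)

1 0.8246 0->1
2 1.2925 1->0
3 2.0580 0->1
4 2.5259 1->0
final: 0 2.1297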